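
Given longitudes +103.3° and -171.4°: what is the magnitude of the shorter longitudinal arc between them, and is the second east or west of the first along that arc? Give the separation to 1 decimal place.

Raw difference: -171.4 − 103.3 = -274.7°.
Normalise into (−180°, 180°]: -274.7° + 360° = 85.3°.
Positive ⇒ the second point lies to the east; separation 85.3°.

85.3° east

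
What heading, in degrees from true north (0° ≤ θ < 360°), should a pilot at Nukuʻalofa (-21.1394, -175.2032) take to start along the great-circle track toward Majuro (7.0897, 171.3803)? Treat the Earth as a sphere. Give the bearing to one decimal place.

Δλ = 171.3803 − -175.2032 = 346.5835°; wrapped into (−180°, 180°]: -13.4165°.
θ = atan2( sin Δλ · cos φ₂ , cos φ₁ · sin φ₂ − sin φ₁ · cos φ₂ · cos Δλ )
  = atan2(-0.23025, 0.46323) = -26.430° → normalised to [0°, 360°): 333.570°.

333.6°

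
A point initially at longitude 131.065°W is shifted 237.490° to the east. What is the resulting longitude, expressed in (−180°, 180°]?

106.425°E

Start at -131.065°; shift +237.490° → +106.425°.
+106.425° already lies in (−180°, 180°].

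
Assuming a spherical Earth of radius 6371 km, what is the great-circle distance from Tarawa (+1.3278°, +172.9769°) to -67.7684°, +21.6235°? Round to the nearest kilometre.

Δλ = 21.6235 − 172.9769 = -151.3534°.
Δφ = -67.7684 − 1.3278 = -69.0962°.
a = sin²(Δφ/2) + cos φ₁ · cos φ₂ · sin²(Δλ/2) = 0.676700.
c = 2·atan2(√a, √(1−a)) = 1.93200 rad → d = 6371·c ≈ 12308.76 km.

12309 km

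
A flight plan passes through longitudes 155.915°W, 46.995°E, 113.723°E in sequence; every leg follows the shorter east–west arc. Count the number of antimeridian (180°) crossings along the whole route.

1

Leg 1: -155.915° → +46.995°, shortest Δλ = -157.09° (west) — crosses 180°.
Leg 2: +46.995° → +113.723°, shortest Δλ = 66.728° (east) — does not cross 180°.
Total crossings: 1.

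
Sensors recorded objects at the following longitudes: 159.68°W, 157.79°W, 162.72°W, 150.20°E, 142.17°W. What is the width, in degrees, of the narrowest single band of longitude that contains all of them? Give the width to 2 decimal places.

67.63°

Sort the longitudes: -162.72°, -159.68°, -157.79°, -142.17°, +150.20°.
Eastward gaps between consecutive values (wrapping around): 3.04°, 1.89°, 15.62°, 292.37°, 47.08°.
Largest gap = 292.37° ⇒ minimal covering band is its complement: 360° − 292.37° = 67.63°.
Band runs from +150.20° eastward to -142.17°, crossing the antimeridian.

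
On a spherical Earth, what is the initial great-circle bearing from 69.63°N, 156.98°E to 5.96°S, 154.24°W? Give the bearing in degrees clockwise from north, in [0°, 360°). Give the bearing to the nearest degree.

Δλ = -154.24 − 156.98 = -311.22°; wrapped into (−180°, 180°]: 48.78°.
θ = atan2( sin Δλ · cos φ₂ , cos φ₁ · sin φ₂ − sin φ₁ · cos φ₂ · cos Δλ )
  = atan2(0.74812, -0.65055) = 131.009° → normalised to [0°, 360°): 131.009°.

131°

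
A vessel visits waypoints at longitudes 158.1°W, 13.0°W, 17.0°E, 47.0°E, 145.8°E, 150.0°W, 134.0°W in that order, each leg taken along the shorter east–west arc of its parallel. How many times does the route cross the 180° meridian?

1

Leg 1: -158.1° → -13.0°, shortest Δλ = 145.1° (east) — does not cross 180°.
Leg 2: -13.0° → +17.0°, shortest Δλ = 30.0° (east) — does not cross 180°.
Leg 3: +17.0° → +47.0°, shortest Δλ = 30.0° (east) — does not cross 180°.
Leg 4: +47.0° → +145.8°, shortest Δλ = 98.8° (east) — does not cross 180°.
Leg 5: +145.8° → -150.0°, shortest Δλ = 64.2° (east) — crosses 180°.
Leg 6: -150.0° → -134.0°, shortest Δλ = 16.0° (east) — does not cross 180°.
Total crossings: 1.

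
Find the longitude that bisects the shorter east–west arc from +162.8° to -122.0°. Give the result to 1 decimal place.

Signed shortest Δλ from +162.8° to -122.0° is +75.2°.
Midpoint longitude = +162.8° + (+75.2°)/2 = +162.8° + 37.6° = +200.4°.
Normalise into (−180°, 180°]: -159.6°.
(The naïve average (+162.8 + -122.0)/2 = 20.4° is on the wrong side of the globe.)

-159.6°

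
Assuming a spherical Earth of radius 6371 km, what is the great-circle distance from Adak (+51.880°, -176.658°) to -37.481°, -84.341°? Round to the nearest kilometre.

Δλ = -84.341 − -176.658 = 92.317°.
Δφ = -37.481 − 51.880 = -89.361°.
a = sin²(Δφ/2) + cos φ₁ · cos φ₂ · sin²(Δλ/2) = 0.749261.
c = 2·atan2(√a, √(1−a)) = 2.09269 rad → d = 6371·c ≈ 13332.52 km.

13333 km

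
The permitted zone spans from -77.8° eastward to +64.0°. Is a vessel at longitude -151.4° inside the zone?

No

Band width going east from -77.8° to +64.0°: ((64.0 − -77.8) mod 360) = 141.8°.
Offset of -151.4° east of the west edge: ((-151.4 − -77.8) mod 360) = 286.4°.
286.4° > 141.8° ⇒ outside.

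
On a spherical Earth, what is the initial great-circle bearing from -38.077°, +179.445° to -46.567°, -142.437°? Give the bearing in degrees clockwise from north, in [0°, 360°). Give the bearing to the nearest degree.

119°

Δλ = -142.437 − 179.445 = -321.882°; wrapped into (−180°, 180°]: 38.118°.
θ = atan2( sin Δλ · cos φ₂ , cos φ₁ · sin φ₂ − sin φ₁ · cos φ₂ · cos Δλ )
  = atan2(0.42439, -0.23806) = 119.290° → normalised to [0°, 360°): 119.290°.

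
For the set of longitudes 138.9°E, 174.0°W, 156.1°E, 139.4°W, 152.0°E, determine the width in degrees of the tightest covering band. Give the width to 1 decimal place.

81.7°

Sort the longitudes: -174.0°, -139.4°, +138.9°, +152.0°, +156.1°.
Eastward gaps between consecutive values (wrapping around): 34.6°, 278.3°, 13.1°, 4.1°, 29.9°.
Largest gap = 278.3° ⇒ minimal covering band is its complement: 360° − 278.3° = 81.7°.
Band runs from +138.9° eastward to -139.4°, crossing the antimeridian.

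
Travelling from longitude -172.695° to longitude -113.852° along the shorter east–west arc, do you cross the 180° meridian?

No

Signed shortest Δλ = ((-113.852 − -172.695 + 180) mod 360) − 180 = 58.843°.
Going east by 58.843° from -172.695° reaches -113.852° without touching 180°.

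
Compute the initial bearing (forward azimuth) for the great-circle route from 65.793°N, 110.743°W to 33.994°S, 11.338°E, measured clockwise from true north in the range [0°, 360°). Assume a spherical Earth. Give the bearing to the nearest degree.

76°

Δλ = 11.338 − -110.743 = 122.081°.
θ = atan2( sin Δλ · cos φ₂ , cos φ₁ · sin φ₂ − sin φ₁ · cos φ₂ · cos Δλ )
  = atan2(0.70249, 0.17238) = 76.213° → normalised to [0°, 360°): 76.213°.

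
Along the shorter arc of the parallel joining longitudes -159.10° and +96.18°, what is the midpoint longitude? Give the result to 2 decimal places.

Signed shortest Δλ from -159.10° to +96.18° is -104.72°.
Midpoint longitude = -159.10° + (-104.72°)/2 = -159.10° − 52.36° = -211.46°.
Normalise into (−180°, 180°]: +148.54°.
(The naïve average (-159.10 + +96.18)/2 = -31.46° is on the wrong side of the globe.)

+148.54°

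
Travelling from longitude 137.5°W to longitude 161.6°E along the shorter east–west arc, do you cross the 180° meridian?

Yes

Naïve |161.6 − -137.5| = 299.1° > 180°, so the shorter arc goes the other way round — across 180°.
Signed shortest Δλ = ((161.6 − -137.5 + 180) mod 360) − 180 = -60.9°.
Going west by 60.9° from -137.5° passes through 180° before reaching +161.6°.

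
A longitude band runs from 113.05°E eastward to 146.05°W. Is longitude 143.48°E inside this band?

Band width going east from +113.05° to -146.05°: ((-146.05 − 113.05) mod 360) = 100.90°.
Offset of +143.48° east of the west edge: ((143.48 − 113.05) mod 360) = 30.43°.
30.43° ≤ 100.90° ⇒ inside.

Yes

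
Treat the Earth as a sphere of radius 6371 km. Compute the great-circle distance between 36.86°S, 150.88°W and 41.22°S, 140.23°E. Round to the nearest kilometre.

5811 km

Δλ = 140.23 − -150.88 = 291.11°; wrapped into (−180°, 180°]: -68.89°.
Δφ = -41.22 − -36.86 = -4.36°.
a = sin²(Δφ/2) + cos φ₁ · cos φ₂ · sin²(Δλ/2) = 0.193983.
c = 2·atan2(√a, √(1−a)) = 0.91217 rad → d = 6371·c ≈ 5811.42 km.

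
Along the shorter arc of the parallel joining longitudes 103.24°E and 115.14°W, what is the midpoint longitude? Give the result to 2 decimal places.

174.05°E

Signed shortest Δλ from +103.24° to -115.14° is +141.62°.
Midpoint longitude = +103.24° + (+141.62°)/2 = +103.24° + 70.81° = +174.05°.
(The naïve average (+103.24 + -115.14)/2 = -5.95° is on the wrong side of the globe.)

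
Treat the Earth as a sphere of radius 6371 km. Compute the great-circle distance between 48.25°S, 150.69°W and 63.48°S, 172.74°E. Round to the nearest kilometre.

Δλ = 172.74 − -150.69 = 323.43°; wrapped into (−180°, 180°]: -36.57°.
Δφ = -63.48 − -48.25 = -15.23°.
a = sin²(Δφ/2) + cos φ₁ · cos φ₂ · sin²(Δλ/2) = 0.046828.
c = 2·atan2(√a, √(1−a)) = 0.43624 rad → d = 6371·c ≈ 2779.31 km.

2779 km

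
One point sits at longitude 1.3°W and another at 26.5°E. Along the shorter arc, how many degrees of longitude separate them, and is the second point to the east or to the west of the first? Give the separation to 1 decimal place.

Raw difference: 26.5 − -1.3 = 27.8°.
Normalise into (−180°, 180°]: 27.8° stays 27.8°.
Positive ⇒ the second point lies to the east; separation 27.8°.

27.8° east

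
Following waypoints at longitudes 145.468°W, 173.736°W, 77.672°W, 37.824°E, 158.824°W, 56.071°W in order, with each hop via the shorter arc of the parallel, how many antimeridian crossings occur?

1

Leg 1: -145.468° → -173.736°, shortest Δλ = -28.268° (west) — does not cross 180°.
Leg 2: -173.736° → -77.672°, shortest Δλ = 96.064° (east) — does not cross 180°.
Leg 3: -77.672° → +37.824°, shortest Δλ = 115.496° (east) — does not cross 180°.
Leg 4: +37.824° → -158.824°, shortest Δλ = 163.352° (east) — crosses 180°.
Leg 5: -158.824° → -56.071°, shortest Δλ = 102.753° (east) — does not cross 180°.
Total crossings: 1.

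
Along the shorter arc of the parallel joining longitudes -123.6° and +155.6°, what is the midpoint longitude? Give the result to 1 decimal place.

Signed shortest Δλ from -123.6° to +155.6° is -80.8°.
Midpoint longitude = -123.6° + (-80.8°)/2 = -123.6° − 40.4° = -164.0°.
(The naïve average (-123.6 + +155.6)/2 = 16.0° is on the wrong side of the globe.)

-164.0°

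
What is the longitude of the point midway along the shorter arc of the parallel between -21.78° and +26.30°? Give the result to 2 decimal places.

+2.26°

Signed shortest Δλ from -21.78° to +26.30° is +48.08°.
Midpoint longitude = -21.78° + (+48.08°)/2 = -21.78° + 24.04° = +2.26°.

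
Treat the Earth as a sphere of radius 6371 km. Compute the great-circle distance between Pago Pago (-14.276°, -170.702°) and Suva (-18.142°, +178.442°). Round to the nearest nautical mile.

667 nmi

Δλ = 178.442 − -170.702 = 349.144°; wrapped into (−180°, 180°]: -10.856°.
Δφ = -18.142 − -14.276 = -3.866°.
a = sin²(Δφ/2) + cos φ₁ · cos φ₂ · sin²(Δλ/2) = 0.009379.
c = 2·atan2(√a, √(1−a)) = 0.19399 rad → d = 6371·c ≈ 1235.91 km ≈ 667.34 nmi.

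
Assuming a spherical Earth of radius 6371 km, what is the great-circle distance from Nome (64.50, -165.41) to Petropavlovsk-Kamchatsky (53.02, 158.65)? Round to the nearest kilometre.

Δλ = 158.65 − -165.41 = 324.06°; wrapped into (−180°, 180°]: -35.94°.
Δφ = 53.02 − 64.50 = -11.48°.
a = sin²(Δφ/2) + cos φ₁ · cos φ₂ · sin²(Δλ/2) = 0.034652.
c = 2·atan2(√a, √(1−a)) = 0.37449 rad → d = 6371·c ≈ 2385.86 km.

2386 km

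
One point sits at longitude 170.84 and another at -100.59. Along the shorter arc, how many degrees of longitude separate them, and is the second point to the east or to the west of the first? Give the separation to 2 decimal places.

Raw difference: -100.59 − 170.84 = -271.43°.
Normalise into (−180°, 180°]: -271.43° + 360° = 88.57°.
Positive ⇒ the second point lies to the east; separation 88.57°.

88.57° east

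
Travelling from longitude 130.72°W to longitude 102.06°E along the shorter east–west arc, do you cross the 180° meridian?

Yes

Naïve |102.06 − -130.72| = 232.78° > 180°, so the shorter arc goes the other way round — across 180°.
Signed shortest Δλ = ((102.06 − -130.72 + 180) mod 360) − 180 = -127.22°.
Going west by 127.22° from -130.72° passes through 180° before reaching +102.06°.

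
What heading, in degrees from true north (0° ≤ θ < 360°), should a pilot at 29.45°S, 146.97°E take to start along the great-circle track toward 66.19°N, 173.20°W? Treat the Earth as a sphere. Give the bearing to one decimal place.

15.2°

Δλ = -173.20 − 146.97 = -320.17°; wrapped into (−180°, 180°]: 39.83°.
θ = atan2( sin Δλ · cos φ₂ , cos φ₁ · sin φ₂ − sin φ₁ · cos φ₂ · cos Δλ )
  = atan2(0.25858, 0.94910) = 15.240° → normalised to [0°, 360°): 15.240°.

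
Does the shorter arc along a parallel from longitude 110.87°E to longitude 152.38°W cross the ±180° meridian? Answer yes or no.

Yes

Naïve |-152.38 − 110.87| = 263.25° > 180°, so the shorter arc goes the other way round — across 180°.
Signed shortest Δλ = ((-152.38 − 110.87 + 180) mod 360) − 180 = 96.75°.
Going east by 96.75° from +110.87° passes through 180° before reaching -152.38°.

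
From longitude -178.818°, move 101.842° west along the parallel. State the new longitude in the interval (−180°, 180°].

+79.340°

Start at -178.818°; shift −101.842° → -280.660°.
-280.660° lies outside (−180°, 180°]; add 360° → +79.340°.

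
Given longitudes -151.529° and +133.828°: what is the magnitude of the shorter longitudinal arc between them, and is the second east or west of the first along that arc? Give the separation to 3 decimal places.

74.643° west

Raw difference: 133.828 − -151.529 = 285.357°.
Normalise into (−180°, 180°]: 285.357° − 360° = -74.643°.
Negative ⇒ the second point lies to the west; separation 74.643°.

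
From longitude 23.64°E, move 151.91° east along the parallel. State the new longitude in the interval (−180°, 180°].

Start at +23.64°; shift +151.91° → +175.55°.
+175.55° already lies in (−180°, 180°].

175.55°E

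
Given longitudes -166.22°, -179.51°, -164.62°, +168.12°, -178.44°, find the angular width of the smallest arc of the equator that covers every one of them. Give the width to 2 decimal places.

27.26°

Sort the longitudes: -179.51°, -178.44°, -166.22°, -164.62°, +168.12°.
Eastward gaps between consecutive values (wrapping around): 1.07°, 12.22°, 1.60°, 332.74°, 12.37°.
Largest gap = 332.74° ⇒ minimal covering band is its complement: 360° − 332.74° = 27.26°.
Band runs from +168.12° eastward to -164.62°, crossing the antimeridian.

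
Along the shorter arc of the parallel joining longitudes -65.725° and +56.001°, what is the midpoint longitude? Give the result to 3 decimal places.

-4.862°

Signed shortest Δλ from -65.725° to +56.001° is +121.726°.
Midpoint longitude = -65.725° + (+121.726°)/2 = -65.725° + 60.863° = -4.862°.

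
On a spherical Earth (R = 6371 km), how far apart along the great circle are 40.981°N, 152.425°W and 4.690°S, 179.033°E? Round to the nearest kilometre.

Δλ = 179.033 − -152.425 = 331.458°; wrapped into (−180°, 180°]: -28.542°.
Δφ = -4.690 − 40.981 = -45.671°.
a = sin²(Δφ/2) + cos φ₁ · cos φ₂ · sin²(Δλ/2) = 0.196332.
c = 2·atan2(√a, √(1−a)) = 0.91809 rad → d = 6371·c ≈ 5849.17 km.

5849 km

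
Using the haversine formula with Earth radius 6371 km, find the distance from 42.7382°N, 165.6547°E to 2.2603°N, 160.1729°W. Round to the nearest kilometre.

Δλ = -160.1729 − 165.6547 = -325.8276°; wrapped into (−180°, 180°]: 34.1724°.
Δφ = 2.2603 − 42.7382 = -40.4779°.
a = sin²(Δφ/2) + cos φ₁ · cos φ₂ · sin²(Δλ/2) = 0.183024.
c = 2·atan2(√a, √(1−a)) = 0.88414 rad → d = 6371·c ≈ 5632.89 km.

5633 km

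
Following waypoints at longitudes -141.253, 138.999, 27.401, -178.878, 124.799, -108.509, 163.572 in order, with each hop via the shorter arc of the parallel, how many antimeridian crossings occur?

Leg 1: -141.253° → +138.999°, shortest Δλ = -79.748° (west) — crosses 180°.
Leg 2: +138.999° → +27.401°, shortest Δλ = -111.598° (west) — does not cross 180°.
Leg 3: +27.401° → -178.878°, shortest Δλ = 153.721° (east) — crosses 180°.
Leg 4: -178.878° → +124.799°, shortest Δλ = -56.323° (west) — crosses 180°.
Leg 5: +124.799° → -108.509°, shortest Δλ = 126.692° (east) — crosses 180°.
Leg 6: -108.509° → +163.572°, shortest Δλ = -87.919° (west) — crosses 180°.
Total crossings: 5.

5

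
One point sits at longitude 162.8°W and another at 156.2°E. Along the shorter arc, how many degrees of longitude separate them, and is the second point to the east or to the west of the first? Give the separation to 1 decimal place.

Raw difference: 156.2 − -162.8 = 319.0°.
Normalise into (−180°, 180°]: 319.0° − 360° = -41.0°.
Negative ⇒ the second point lies to the west; separation 41.0°.

41.0° west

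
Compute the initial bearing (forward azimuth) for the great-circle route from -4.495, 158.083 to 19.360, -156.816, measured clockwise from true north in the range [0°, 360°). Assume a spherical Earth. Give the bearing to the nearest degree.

Δλ = -156.816 − 158.083 = -314.899°; wrapped into (−180°, 180°]: 45.101°.
θ = atan2( sin Δλ · cos φ₂ , cos φ₁ · sin φ₂ − sin φ₁ · cos φ₂ · cos Δλ )
  = atan2(0.66830, 0.38267) = 60.204° → normalised to [0°, 360°): 60.204°.

60°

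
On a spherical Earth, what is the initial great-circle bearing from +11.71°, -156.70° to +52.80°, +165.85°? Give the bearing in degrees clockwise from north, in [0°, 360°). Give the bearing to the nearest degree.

Δλ = 165.85 − -156.70 = 322.55°; wrapped into (−180°, 180°]: -37.45°.
θ = atan2( sin Δλ · cos φ₂ , cos φ₁ · sin φ₂ − sin φ₁ · cos φ₂ · cos Δλ )
  = atan2(-0.36764, 0.68254) = -28.308° → normalised to [0°, 360°): 331.692°.

332°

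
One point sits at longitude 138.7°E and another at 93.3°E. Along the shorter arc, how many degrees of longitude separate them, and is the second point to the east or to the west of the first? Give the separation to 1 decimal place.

45.4° west

Raw difference: 93.3 − 138.7 = -45.4°.
Normalise into (−180°, 180°]: -45.4° stays -45.4°.
Negative ⇒ the second point lies to the west; separation 45.4°.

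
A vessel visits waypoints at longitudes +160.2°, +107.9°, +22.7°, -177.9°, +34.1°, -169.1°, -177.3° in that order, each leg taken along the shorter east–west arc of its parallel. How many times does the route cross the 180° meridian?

3

Leg 1: +160.2° → +107.9°, shortest Δλ = -52.3° (west) — does not cross 180°.
Leg 2: +107.9° → +22.7°, shortest Δλ = -85.2° (west) — does not cross 180°.
Leg 3: +22.7° → -177.9°, shortest Δλ = 159.4° (east) — crosses 180°.
Leg 4: -177.9° → +34.1°, shortest Δλ = -148.0° (west) — crosses 180°.
Leg 5: +34.1° → -169.1°, shortest Δλ = 156.8° (east) — crosses 180°.
Leg 6: -169.1° → -177.3°, shortest Δλ = -8.2° (west) — does not cross 180°.
Total crossings: 3.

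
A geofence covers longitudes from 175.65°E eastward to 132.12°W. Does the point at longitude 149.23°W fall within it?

Yes

Band width going east from +175.65° to -132.12°: ((-132.12 − 175.65) mod 360) = 52.23°.
Offset of -149.23° east of the west edge: ((-149.23 − 175.65) mod 360) = 35.12°.
35.12° ≤ 52.23° ⇒ inside.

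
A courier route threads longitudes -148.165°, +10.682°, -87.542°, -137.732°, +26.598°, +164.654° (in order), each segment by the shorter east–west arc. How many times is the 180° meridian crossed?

0

Leg 1: -148.165° → +10.682°, shortest Δλ = 158.847° (east) — does not cross 180°.
Leg 2: +10.682° → -87.542°, shortest Δλ = -98.224° (west) — does not cross 180°.
Leg 3: -87.542° → -137.732°, shortest Δλ = -50.19° (west) — does not cross 180°.
Leg 4: -137.732° → +26.598°, shortest Δλ = 164.33° (east) — does not cross 180°.
Leg 5: +26.598° → +164.654°, shortest Δλ = 138.056° (east) — does not cross 180°.
Total crossings: 0.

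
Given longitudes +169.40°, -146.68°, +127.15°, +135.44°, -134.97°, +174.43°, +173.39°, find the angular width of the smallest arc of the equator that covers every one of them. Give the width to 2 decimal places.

Sort the longitudes: -146.68°, -134.97°, +127.15°, +135.44°, +169.40°, +173.39°, +174.43°.
Eastward gaps between consecutive values (wrapping around): 11.71°, 262.12°, 8.29°, 33.96°, 3.99°, 1.04°, 38.89°.
Largest gap = 262.12° ⇒ minimal covering band is its complement: 360° − 262.12° = 97.88°.
Band runs from +127.15° eastward to -134.97°, crossing the antimeridian.

97.88°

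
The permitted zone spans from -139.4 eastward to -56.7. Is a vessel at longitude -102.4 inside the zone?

Band width going east from -139.4° to -56.7°: ((-56.7 − -139.4) mod 360) = 82.7°.
Offset of -102.4° east of the west edge: ((-102.4 − -139.4) mod 360) = 37.0°.
37.0° ≤ 82.7° ⇒ inside.

Yes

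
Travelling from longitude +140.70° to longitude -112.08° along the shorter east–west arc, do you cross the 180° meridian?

Naïve |-112.08 − 140.70| = 252.78° > 180°, so the shorter arc goes the other way round — across 180°.
Signed shortest Δλ = ((-112.08 − 140.70 + 180) mod 360) − 180 = 107.22°.
Going east by 107.22° from +140.70° passes through 180° before reaching -112.08°.

Yes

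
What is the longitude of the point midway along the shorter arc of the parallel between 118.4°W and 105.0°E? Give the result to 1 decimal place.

173.3°E

Signed shortest Δλ from -118.4° to +105.0° is -136.6°.
Midpoint longitude = -118.4° + (-136.6°)/2 = -118.4° − 68.3° = -186.7°.
Normalise into (−180°, 180°]: +173.3°.
(The naïve average (-118.4 + +105.0)/2 = -6.7° is on the wrong side of the globe.)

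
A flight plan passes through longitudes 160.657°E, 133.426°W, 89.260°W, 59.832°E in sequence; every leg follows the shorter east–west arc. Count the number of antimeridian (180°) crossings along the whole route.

Leg 1: +160.657° → -133.426°, shortest Δλ = 65.917° (east) — crosses 180°.
Leg 2: -133.426° → -89.260°, shortest Δλ = 44.166° (east) — does not cross 180°.
Leg 3: -89.260° → +59.832°, shortest Δλ = 149.092° (east) — does not cross 180°.
Total crossings: 1.

1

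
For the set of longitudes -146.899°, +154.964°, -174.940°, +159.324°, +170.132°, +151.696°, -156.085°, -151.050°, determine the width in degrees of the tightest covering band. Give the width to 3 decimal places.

Sort the longitudes: -174.940°, -156.085°, -151.050°, -146.899°, +151.696°, +154.964°, +159.324°, +170.132°.
Eastward gaps between consecutive values (wrapping around): 18.855°, 5.035°, 4.151°, 298.595°, 3.268°, 4.360°, 10.808°, 14.928°.
Largest gap = 298.595° ⇒ minimal covering band is its complement: 360° − 298.595° = 61.405°.
Band runs from +151.696° eastward to -146.899°, crossing the antimeridian.

61.405°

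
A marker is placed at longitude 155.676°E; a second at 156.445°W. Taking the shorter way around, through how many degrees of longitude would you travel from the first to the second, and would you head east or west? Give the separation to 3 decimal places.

Raw difference: -156.445 − 155.676 = -312.121°.
Normalise into (−180°, 180°]: -312.121° + 360° = 47.879°.
Positive ⇒ the second point lies to the east; separation 47.879°.

47.879° east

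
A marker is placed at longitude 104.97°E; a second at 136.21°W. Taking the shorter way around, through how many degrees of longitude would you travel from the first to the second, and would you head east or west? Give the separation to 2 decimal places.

Raw difference: -136.21 − 104.97 = -241.18°.
Normalise into (−180°, 180°]: -241.18° + 360° = 118.82°.
Positive ⇒ the second point lies to the east; separation 118.82°.

118.82° east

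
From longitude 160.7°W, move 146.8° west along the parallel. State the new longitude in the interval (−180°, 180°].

Start at -160.7°; shift −146.8° → -307.5°.
-307.5° lies outside (−180°, 180°]; add 360° → +52.5°.

52.5°E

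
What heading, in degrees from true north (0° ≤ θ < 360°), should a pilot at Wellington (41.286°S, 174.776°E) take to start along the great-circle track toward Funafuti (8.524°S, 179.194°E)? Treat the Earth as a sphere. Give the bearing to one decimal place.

8.0°

Δλ = 179.194 − 174.776 = 4.418°.
θ = atan2( sin Δλ · cos φ₂ , cos φ₁ · sin φ₂ − sin φ₁ · cos φ₂ · cos Δλ )
  = atan2(0.07618, 0.53921) = 8.042° → normalised to [0°, 360°): 8.042°.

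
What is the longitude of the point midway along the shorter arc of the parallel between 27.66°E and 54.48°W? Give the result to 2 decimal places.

13.41°W

Signed shortest Δλ from +27.66° to -54.48° is -82.14°.
Midpoint longitude = +27.66° + (-82.14°)/2 = +27.66° − 41.07° = -13.41°.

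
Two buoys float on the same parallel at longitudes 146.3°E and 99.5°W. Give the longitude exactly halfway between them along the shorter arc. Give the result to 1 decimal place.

156.6°W

Signed shortest Δλ from +146.3° to -99.5° is +114.2°.
Midpoint longitude = +146.3° + (+114.2°)/2 = +146.3° + 57.1° = +203.4°.
Normalise into (−180°, 180°]: -156.6°.
(The naïve average (+146.3 + -99.5)/2 = 23.4° is on the wrong side of the globe.)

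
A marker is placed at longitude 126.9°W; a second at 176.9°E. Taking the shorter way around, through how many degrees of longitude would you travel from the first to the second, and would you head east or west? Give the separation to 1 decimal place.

56.2° west

Raw difference: 176.9 − -126.9 = 303.8°.
Normalise into (−180°, 180°]: 303.8° − 360° = -56.2°.
Negative ⇒ the second point lies to the west; separation 56.2°.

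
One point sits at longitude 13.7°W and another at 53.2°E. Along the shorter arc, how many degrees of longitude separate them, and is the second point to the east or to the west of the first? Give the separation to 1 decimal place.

Raw difference: 53.2 − -13.7 = 66.9°.
Normalise into (−180°, 180°]: 66.9° stays 66.9°.
Positive ⇒ the second point lies to the east; separation 66.9°.

66.9° east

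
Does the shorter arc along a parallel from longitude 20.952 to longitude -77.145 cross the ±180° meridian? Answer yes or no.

Signed shortest Δλ = ((-77.145 − 20.952 + 180) mod 360) − 180 = -98.097°.
Going west by 98.097° from +20.952° reaches -77.145° without touching 180°.

No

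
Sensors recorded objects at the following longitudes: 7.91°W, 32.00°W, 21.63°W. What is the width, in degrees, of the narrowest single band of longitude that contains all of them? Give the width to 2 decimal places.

24.09°

Sort the longitudes: -32.00°, -21.63°, -7.91°.
Eastward gaps between consecutive values (wrapping around): 10.37°, 13.72°, 335.91°.
Largest gap = 335.91° ⇒ minimal covering band is its complement: 360° − 335.91° = 24.09°.
Band runs from -32.00° eastward to -7.91°.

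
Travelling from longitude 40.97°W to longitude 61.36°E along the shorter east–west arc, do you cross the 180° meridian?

Signed shortest Δλ = ((61.36 − -40.97 + 180) mod 360) − 180 = 102.33°.
Going east by 102.33° from -40.97° reaches +61.36° without touching 180°.

No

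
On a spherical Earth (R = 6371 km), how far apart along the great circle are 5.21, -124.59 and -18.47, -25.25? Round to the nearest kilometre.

11174 km

Δλ = -25.25 − -124.59 = 99.34°.
Δφ = -18.47 − 5.21 = -23.68°.
a = sin²(Δφ/2) + cos φ₁ · cos φ₂ · sin²(Δλ/2) = 0.591033.
c = 2·atan2(√a, √(1−a)) = 1.75388 rad → d = 6371·c ≈ 11173.99 km.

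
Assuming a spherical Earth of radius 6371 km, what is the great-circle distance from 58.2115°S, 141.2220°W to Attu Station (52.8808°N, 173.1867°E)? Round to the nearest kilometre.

Δλ = 173.1867 − -141.2220 = 314.4087°; wrapped into (−180°, 180°]: -45.5913°.
Δφ = 52.8808 − -58.2115 = 111.0923°.
a = sin²(Δφ/2) + cos φ₁ · cos φ₂ · sin²(Δλ/2) = 0.727657.
c = 2·atan2(√a, √(1−a)) = 2.04352 rad → d = 6371·c ≈ 13019.28 km.

13019 km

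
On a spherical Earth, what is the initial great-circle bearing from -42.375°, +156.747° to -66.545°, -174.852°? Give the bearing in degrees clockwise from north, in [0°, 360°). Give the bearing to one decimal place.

156.8°

Δλ = -174.852 − 156.747 = -331.599°; wrapped into (−180°, 180°]: 28.401°.
θ = atan2( sin Δλ · cos φ₂ , cos φ₁ · sin φ₂ − sin φ₁ · cos φ₂ · cos Δλ )
  = atan2(0.18932, -0.44173) = 156.801° → normalised to [0°, 360°): 156.801°.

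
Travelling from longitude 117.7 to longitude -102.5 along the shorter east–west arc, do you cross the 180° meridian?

Naïve |-102.5 − 117.7| = 220.2° > 180°, so the shorter arc goes the other way round — across 180°.
Signed shortest Δλ = ((-102.5 − 117.7 + 180) mod 360) − 180 = 139.8°.
Going east by 139.8° from +117.7° passes through 180° before reaching -102.5°.

Yes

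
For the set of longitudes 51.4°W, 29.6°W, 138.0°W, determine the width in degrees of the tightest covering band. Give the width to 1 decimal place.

Sort the longitudes: -138.0°, -51.4°, -29.6°.
Eastward gaps between consecutive values (wrapping around): 86.6°, 21.8°, 251.6°.
Largest gap = 251.6° ⇒ minimal covering band is its complement: 360° − 251.6° = 108.4°.
Band runs from -138.0° eastward to -29.6°.

108.4°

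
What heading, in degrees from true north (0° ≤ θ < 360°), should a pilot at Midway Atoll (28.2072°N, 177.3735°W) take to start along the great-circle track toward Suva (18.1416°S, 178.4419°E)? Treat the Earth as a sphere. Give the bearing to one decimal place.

185.5°

Δλ = 178.4419 − -177.3735 = 355.8154°; wrapped into (−180°, 180°]: -4.1846°.
θ = atan2( sin Δλ · cos φ₂ , cos φ₁ · sin φ₂ − sin φ₁ · cos φ₂ · cos Δλ )
  = atan2(-0.06934, -0.72236) = -174.517° → normalised to [0°, 360°): 185.483°.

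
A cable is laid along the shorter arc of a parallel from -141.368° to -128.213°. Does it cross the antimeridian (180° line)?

No

Signed shortest Δλ = ((-128.213 − -141.368 + 180) mod 360) − 180 = 13.155°.
Going east by 13.155° from -141.368° reaches -128.213° without touching 180°.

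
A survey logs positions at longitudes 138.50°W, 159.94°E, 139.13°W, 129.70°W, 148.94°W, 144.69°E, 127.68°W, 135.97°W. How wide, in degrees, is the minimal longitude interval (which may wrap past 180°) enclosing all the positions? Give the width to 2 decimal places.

87.63°

Sort the longitudes: -148.94°, -139.13°, -138.50°, -135.97°, -129.70°, -127.68°, +144.69°, +159.94°.
Eastward gaps between consecutive values (wrapping around): 9.81°, 0.63°, 2.53°, 6.27°, 2.02°, 272.37°, 15.25°, 51.12°.
Largest gap = 272.37° ⇒ minimal covering band is its complement: 360° − 272.37° = 87.63°.
Band runs from +144.69° eastward to -127.68°, crossing the antimeridian.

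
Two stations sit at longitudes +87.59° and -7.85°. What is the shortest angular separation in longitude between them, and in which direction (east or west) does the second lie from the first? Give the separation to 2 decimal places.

Raw difference: -7.85 − 87.59 = -95.44°.
Normalise into (−180°, 180°]: -95.44° stays -95.44°.
Negative ⇒ the second point lies to the west; separation 95.44°.

95.44° west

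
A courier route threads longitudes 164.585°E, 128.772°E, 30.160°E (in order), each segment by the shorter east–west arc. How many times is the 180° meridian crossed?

Leg 1: +164.585° → +128.772°, shortest Δλ = -35.813° (west) — does not cross 180°.
Leg 2: +128.772° → +30.160°, shortest Δλ = -98.612° (west) — does not cross 180°.
Total crossings: 0.

0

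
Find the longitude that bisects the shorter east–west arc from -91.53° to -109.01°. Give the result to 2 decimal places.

-100.27°

Signed shortest Δλ from -91.53° to -109.01° is -17.48°.
Midpoint longitude = -91.53° + (-17.48°)/2 = -91.53° − 8.74° = -100.27°.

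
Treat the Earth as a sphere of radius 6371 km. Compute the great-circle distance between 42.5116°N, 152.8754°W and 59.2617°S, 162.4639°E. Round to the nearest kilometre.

Δλ = 162.4639 − -152.8754 = 315.3393°; wrapped into (−180°, 180°]: -44.6607°.
Δφ = -59.2617 − 42.5116 = -101.7733°.
a = sin²(Δφ/2) + cos φ₁ · cos φ₂ · sin²(Δλ/2) = 0.656409.
c = 2·atan2(√a, √(1−a)) = 1.88896 rad → d = 6371·c ≈ 12034.54 km.

12035 km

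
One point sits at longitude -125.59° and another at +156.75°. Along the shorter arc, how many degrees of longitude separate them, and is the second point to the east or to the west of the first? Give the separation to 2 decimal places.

77.66° west

Raw difference: 156.75 − -125.59 = 282.34°.
Normalise into (−180°, 180°]: 282.34° − 360° = -77.66°.
Negative ⇒ the second point lies to the west; separation 77.66°.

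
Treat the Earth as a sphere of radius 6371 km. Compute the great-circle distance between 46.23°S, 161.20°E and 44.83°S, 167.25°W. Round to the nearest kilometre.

2446 km

Δλ = -167.25 − 161.20 = -328.45°; wrapped into (−180°, 180°]: 31.55°.
Δφ = -44.83 − -46.23 = 1.40°.
a = sin²(Δφ/2) + cos φ₁ · cos φ₂ · sin²(Δλ/2) = 0.036409.
c = 2·atan2(√a, √(1−a)) = 0.38398 rad → d = 6371·c ≈ 2446.31 km.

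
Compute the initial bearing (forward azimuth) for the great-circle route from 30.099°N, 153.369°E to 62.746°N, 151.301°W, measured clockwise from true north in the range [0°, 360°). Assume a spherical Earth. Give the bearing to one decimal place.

30.5°

Δλ = -151.301 − 153.369 = -304.670°; wrapped into (−180°, 180°]: 55.330°.
θ = atan2( sin Δλ · cos φ₂ , cos φ₁ · sin φ₂ − sin φ₁ · cos φ₂ · cos Δλ )
  = atan2(0.37663, 0.63848) = 30.536° → normalised to [0°, 360°): 30.536°.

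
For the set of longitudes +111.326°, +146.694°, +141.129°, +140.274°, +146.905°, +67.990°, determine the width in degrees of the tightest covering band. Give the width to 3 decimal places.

Sort the longitudes: +67.990°, +111.326°, +140.274°, +141.129°, +146.694°, +146.905°.
Eastward gaps between consecutive values (wrapping around): 43.336°, 28.948°, 0.855°, 5.565°, 0.211°, 281.085°.
Largest gap = 281.085° ⇒ minimal covering band is its complement: 360° − 281.085° = 78.915°.
Band runs from +67.990° eastward to +146.905°.

78.915°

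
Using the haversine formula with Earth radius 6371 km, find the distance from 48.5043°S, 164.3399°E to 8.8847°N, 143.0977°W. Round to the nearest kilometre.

Δλ = -143.0977 − 164.3399 = -307.4376°; wrapped into (−180°, 180°]: 52.5624°.
Δφ = 8.8847 − -48.5043 = 57.3890°.
a = sin²(Δφ/2) + cos φ₁ · cos φ₂ · sin²(Δλ/2) = 0.358872.
c = 2·atan2(√a, √(1−a)) = 1.28465 rad → d = 6371·c ≈ 8184.51 km.

8185 km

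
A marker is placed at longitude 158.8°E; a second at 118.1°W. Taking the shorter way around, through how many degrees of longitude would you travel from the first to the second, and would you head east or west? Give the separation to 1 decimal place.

Raw difference: -118.1 − 158.8 = -276.9°.
Normalise into (−180°, 180°]: -276.9° + 360° = 83.1°.
Positive ⇒ the second point lies to the east; separation 83.1°.

83.1° east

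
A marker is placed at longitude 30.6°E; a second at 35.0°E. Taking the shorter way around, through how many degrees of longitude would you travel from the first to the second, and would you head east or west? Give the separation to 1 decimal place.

4.4° east

Raw difference: 35.0 − 30.6 = 4.4°.
Normalise into (−180°, 180°]: 4.4° stays 4.4°.
Positive ⇒ the second point lies to the east; separation 4.4°.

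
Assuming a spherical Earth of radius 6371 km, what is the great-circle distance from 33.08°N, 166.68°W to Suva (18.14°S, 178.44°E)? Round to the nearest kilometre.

Δλ = 178.44 − -166.68 = 345.12°; wrapped into (−180°, 180°]: -14.88°.
Δφ = -18.14 − 33.08 = -51.22°.
a = sin²(Δφ/2) + cos φ₁ · cos φ₂ · sin²(Δλ/2) = 0.200185.
c = 2·atan2(√a, √(1−a)) = 0.92776 rad → d = 6371·c ≈ 5910.75 km.

5911 km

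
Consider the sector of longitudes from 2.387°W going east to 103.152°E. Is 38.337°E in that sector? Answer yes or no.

Band width going east from -2.387° to +103.152°: ((103.152 − -2.387) mod 360) = 105.539°.
Offset of +38.337° east of the west edge: ((38.337 − -2.387) mod 360) = 40.724°.
40.724° ≤ 105.539° ⇒ inside.

Yes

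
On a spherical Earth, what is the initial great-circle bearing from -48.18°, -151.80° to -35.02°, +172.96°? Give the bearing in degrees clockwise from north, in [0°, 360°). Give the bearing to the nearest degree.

284°

Δλ = 172.96 − -151.80 = 324.76°; wrapped into (−180°, 180°]: -35.24°.
θ = atan2( sin Δλ · cos φ₂ , cos φ₁ · sin φ₂ − sin φ₁ · cos φ₂ · cos Δλ )
  = atan2(-0.47254, 0.11583) = -76.228° → normalised to [0°, 360°): 283.772°.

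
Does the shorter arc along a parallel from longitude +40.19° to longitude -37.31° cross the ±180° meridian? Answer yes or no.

No

Signed shortest Δλ = ((-37.31 − 40.19 + 180) mod 360) − 180 = -77.5°.
Going west by 77.5° from +40.19° reaches -37.31° without touching 180°.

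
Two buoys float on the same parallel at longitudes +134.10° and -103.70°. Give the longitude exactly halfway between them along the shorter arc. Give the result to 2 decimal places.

Signed shortest Δλ from +134.10° to -103.70° is +122.20°.
Midpoint longitude = +134.10° + (+122.20°)/2 = +134.10° + 61.10° = +195.20°.
Normalise into (−180°, 180°]: -164.80°.
(The naïve average (+134.10 + -103.70)/2 = 15.2° is on the wrong side of the globe.)

-164.80°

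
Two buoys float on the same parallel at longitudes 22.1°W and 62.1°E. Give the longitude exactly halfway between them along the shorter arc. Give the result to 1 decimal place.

Signed shortest Δλ from -22.1° to +62.1° is +84.2°.
Midpoint longitude = -22.1° + (+84.2°)/2 = -22.1° + 42.1° = +20.0°.

20.0°E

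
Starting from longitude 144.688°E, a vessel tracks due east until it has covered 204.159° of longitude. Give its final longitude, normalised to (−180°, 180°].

Start at +144.688°; shift +204.159° → +348.847°.
+348.847° lies outside (−180°, 180°]; subtract 360° → -11.153°.

11.153°W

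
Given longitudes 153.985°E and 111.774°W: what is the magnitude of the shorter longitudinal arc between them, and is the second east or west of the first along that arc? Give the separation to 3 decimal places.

94.241° east

Raw difference: -111.774 − 153.985 = -265.759°.
Normalise into (−180°, 180°]: -265.759° + 360° = 94.241°.
Positive ⇒ the second point lies to the east; separation 94.241°.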